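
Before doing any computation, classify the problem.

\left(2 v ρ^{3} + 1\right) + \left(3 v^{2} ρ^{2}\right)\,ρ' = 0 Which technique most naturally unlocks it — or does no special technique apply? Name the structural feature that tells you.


Verdict: the exact-equation method — this form is already the differential of something: the matching mixed partials of 2 v ρ^{3} + 1 and 3 v^{2} ρ^{2} prove it.


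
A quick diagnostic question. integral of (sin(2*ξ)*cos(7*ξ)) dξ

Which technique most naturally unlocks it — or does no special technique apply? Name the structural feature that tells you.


Diagnosis: a trigonometric identity — the product sin(2*ξ)*cos(7*ξ) converts to a sum of single-frequency sinusoids via the product-to-sum identity.


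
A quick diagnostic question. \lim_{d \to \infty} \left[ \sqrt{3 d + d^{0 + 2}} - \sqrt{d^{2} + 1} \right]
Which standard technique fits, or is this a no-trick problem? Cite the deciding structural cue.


Technique: conjugate multiplication — neither \sqrt{3 d + d^{0 + 2}} nor \sqrt{d^{2} + 1} converges alone, so rewrite their difference as a conjugate-rationalized quotient first.


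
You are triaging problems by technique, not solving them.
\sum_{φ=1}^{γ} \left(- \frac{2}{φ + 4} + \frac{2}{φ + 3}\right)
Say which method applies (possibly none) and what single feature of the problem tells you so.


Best approach: telescoping — a difference of consecutive values of one function (\frac{2}{φ + 3} at one index and the next) — telescoping by construction.


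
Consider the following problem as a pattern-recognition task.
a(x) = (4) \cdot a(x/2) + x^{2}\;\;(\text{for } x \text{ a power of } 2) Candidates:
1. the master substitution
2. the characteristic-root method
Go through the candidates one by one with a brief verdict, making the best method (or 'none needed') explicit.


Method: the master substitution — the argument contracts 2-fold per step: reindex x exponentially and solve the linear recurrence in the new index.
- the master substitution: a fit — the right tool for this form.
- the characteristic-root method: the recursion divides its index rather than shifting it — outside the constant-shift family the root method covers.


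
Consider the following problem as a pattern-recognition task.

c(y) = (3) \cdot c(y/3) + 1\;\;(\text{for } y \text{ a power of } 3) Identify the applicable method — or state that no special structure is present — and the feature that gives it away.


Method: the master substitution — treat m = log base 3 of y as the new clock: one recursion step advances m by one while y scales by 3.


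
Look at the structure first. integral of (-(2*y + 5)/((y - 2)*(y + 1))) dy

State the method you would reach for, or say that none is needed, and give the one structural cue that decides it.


Method: partial fractions — the bottom factors while the top stays lower-degree — split into simple fractions and integrate piece by piece.


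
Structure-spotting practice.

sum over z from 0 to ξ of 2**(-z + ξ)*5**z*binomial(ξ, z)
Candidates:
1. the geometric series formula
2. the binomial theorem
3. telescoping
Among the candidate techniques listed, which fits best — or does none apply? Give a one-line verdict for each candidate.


Diagnosis: the binomial theorem — the binomial coefficients weight matched powers of 5 and 2, which is exactly the expansion of a binomial power.
- the geometric series formula: no single multiplier carries one term to the next throughout the sum.
- the binomial theorem: yes, a natural case for it.
- telescoping — computed from the summand as displayed, the partial sums build up without the pairwise collapse telescoping exploits.


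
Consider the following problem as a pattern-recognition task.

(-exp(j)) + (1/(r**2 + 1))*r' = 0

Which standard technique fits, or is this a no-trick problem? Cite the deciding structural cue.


Method: separation of variables — the derivative equals a pure function of j (namely exp(j)) times a pure function of r (namely r**2 + 1); divide and integrate each side. One could also solve this as an exact equation; with each coefficient in its own variable, separating is the same work with fewer steps.


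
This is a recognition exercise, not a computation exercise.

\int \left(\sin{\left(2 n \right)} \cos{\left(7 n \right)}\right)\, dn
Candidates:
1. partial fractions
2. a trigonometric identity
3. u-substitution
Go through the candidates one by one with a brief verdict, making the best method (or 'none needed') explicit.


Verdict: a trigonometric identity — split \sin{\left(2 n \right)} \cos{\left(7 n \right)} with the angle-addition identities: the resulting sum integrates term by term.
- partial fractions — the expression is not a ratio of polynomials that decomposes further.
- a trigonometric identity — applicable, and directly so.
- u-substitution: no subexpression of the integrand pairs with its own derivative as a factor — individual terms may offer their own substitutions, but any change of variable covering the whole integral would have to be constructed from outside the expression.


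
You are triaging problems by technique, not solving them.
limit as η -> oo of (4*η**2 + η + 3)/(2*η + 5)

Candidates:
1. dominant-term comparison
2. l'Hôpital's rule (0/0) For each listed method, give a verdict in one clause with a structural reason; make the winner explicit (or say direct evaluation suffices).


Technique: dominant-term comparison — at large η only the top-degree terms survive; compare the leading terms and the limit falls out.
- dominant-term comparison: yes — fits the structure here.
- l'Hôpital's rule (0/0): viewed as a single quotient this runs to ∞/∞, not the 0/0 clash this candidate addresses; an at-infinity variant of the rule would resolve it, but comparing leading growth reads the answer without differentiating.


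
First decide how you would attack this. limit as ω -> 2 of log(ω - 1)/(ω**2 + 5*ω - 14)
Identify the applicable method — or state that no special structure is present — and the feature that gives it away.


Best approach: l'Hôpital's rule (0/0) — both numerator and denominator vanish at 2: the genuine 0/0 indeterminate that l'Hôpital exists for. A local series expansion at the point resolves it as well; the rule is the packaged version of that step.


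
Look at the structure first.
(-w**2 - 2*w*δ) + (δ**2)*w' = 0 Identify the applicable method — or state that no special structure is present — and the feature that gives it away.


Verdict: the homogeneous substitution — the slope's numerator and denominator have matching total degree, so it depends only on w/δ and the ratio substitution collapses it. Rearranged, this also fits the Bernoulli template directly; the homogeneous substitution reads the structure without the rearrangement.


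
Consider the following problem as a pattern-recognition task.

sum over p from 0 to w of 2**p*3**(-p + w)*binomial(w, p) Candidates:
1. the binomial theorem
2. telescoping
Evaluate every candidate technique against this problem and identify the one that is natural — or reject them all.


Technique: the binomial theorem — binomial(w, p) weighting matched powers of 2 and 3 is the expanded form of (2 + 3)^w — fold it back up.
- the binomial theorem — a fit — the right tool for this form.
- telescoping — computed from the summand as displayed, the partial sums build up without the pairwise collapse telescoping exploits.


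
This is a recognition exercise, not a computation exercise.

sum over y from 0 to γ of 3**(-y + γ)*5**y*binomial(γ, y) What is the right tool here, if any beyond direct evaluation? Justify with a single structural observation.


Verdict: the binomial theorem — terms weighting binomial(γ, y) against matched powers of 5 and 3 reassemble into (5 + 3)^γ by the binomial theorem.


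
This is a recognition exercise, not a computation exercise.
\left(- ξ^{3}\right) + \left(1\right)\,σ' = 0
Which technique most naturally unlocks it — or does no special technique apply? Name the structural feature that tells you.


Best approach: no special technique — with σ absent the equation is not coupled at all: direct integration in ξ.


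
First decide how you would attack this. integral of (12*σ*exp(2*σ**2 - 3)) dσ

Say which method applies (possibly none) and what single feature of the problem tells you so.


Method: u-substitution — the only nontrivial dependence routes through 2*σ**2 - 3, whose derivative supplies the leftover factor up to a constant multiple — u = 2*σ**2 - 3 flattens it.


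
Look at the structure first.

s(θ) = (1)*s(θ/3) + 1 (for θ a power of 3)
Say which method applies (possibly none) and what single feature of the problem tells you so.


Method: the master substitution — the index is divided (θ/3), not shifted — substitute θ = 3^m to straighten it into a shift recurrence.


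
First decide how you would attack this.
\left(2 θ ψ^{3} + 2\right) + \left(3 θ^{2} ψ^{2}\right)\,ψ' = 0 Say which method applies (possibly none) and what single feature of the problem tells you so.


Technique: the exact-equation method — take the mixed partials of 2 θ ψ^{3} + 2 and 3 θ^{2} ψ^{2}: they are equal, which certifies an exact differential.


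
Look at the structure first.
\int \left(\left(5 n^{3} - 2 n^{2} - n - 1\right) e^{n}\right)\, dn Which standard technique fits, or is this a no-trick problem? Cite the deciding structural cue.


Best approach: integration by parts — a polynomial 5 n^{3} - 2 n^{2} - n - 1 against the kernel e^{n} is the signature bounded-ladder case for integration by parts.


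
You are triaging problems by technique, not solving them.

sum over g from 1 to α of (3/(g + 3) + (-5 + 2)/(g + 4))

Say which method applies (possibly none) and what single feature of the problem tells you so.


Diagnosis: telescoping — each term adds 3/(g + 3) and subtracts the same expression advanced one index; that subtracted piece cancels against the next term's added copy — only the boundary terms survive.


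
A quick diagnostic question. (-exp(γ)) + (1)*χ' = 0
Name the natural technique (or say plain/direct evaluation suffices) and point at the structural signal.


Technique: no special technique — solved for the derivative, χ never appears on the right — this is a direct integration in γ, not a differential-equations problem at heart.


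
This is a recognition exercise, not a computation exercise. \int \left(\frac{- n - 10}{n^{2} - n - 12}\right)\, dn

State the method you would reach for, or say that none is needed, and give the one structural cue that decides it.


Verdict: partial fractions — the bottom, n^{2} - n - 12, comes apart into simple factors, and a proper rational function over split factors decomposes.


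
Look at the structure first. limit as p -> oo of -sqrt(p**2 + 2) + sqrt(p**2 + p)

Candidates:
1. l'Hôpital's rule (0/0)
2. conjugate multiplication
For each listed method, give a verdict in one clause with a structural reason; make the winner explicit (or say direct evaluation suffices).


Technique: conjugate multiplication — two divergent pieces with a minus sign between them and a radical in the mix: rationalize sqrt(p**2 + p) - sqrt(p**2 + 2) before any limit law applies.
- l'Hôpital's rule (0/0) — the expression is a difference driving to ∞ − ∞, not a 0/0 quotient — there is no ratio for the rule to differentiate.
- conjugate multiplication — yes, a natural case for it.


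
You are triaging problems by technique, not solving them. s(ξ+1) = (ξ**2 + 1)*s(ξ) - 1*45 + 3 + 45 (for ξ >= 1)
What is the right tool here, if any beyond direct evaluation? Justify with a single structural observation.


Method: a summation factor — rescale the sequence by the product of the weights ξ**2 + 1 so far — the recurrence collapses to a plain running sum.


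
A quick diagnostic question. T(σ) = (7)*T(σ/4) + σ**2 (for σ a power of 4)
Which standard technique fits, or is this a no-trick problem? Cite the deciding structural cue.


Method: the master substitution — the argument contracts 4-fold per step: reindex σ exponentially and solve the linear recurrence in the new index.


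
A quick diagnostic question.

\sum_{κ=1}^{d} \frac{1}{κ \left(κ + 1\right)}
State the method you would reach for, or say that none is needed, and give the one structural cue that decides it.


Verdict: telescoping — the denominator's roots in \frac{1}{κ \left(κ + 1\right)} sit an integer apart: decomposition produces a self-cancelling chain.


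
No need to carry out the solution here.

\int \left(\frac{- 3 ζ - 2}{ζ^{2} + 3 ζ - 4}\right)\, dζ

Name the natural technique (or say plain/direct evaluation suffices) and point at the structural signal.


Technique: partial fractions — once ζ^{2} + 3 ζ - 4 is factored, each root contributes a simple-fraction term; integrate them one at a time.


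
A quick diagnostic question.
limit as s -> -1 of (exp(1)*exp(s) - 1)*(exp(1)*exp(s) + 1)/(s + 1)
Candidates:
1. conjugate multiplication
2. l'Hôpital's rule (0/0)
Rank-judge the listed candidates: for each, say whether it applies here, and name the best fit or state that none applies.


Technique: l'Hôpital's rule (0/0) — the 0/0 form at -1 is the signature situation for l'Hôpital's rule. Known elementary limits would finish this too — the rule just bypasses the case analysis.
- conjugate multiplication — multiplying by a conjugate would not remove any indeterminacy here.
- l'Hôpital's rule (0/0) — applies; the problem has the shape this method handles.


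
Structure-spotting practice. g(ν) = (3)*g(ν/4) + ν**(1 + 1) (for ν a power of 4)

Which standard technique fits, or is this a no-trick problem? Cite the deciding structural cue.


Technique: the master substitution — a divide-and-conquer shape: argument ν/4, so change variables with ν = 4^m and solve the linear version.


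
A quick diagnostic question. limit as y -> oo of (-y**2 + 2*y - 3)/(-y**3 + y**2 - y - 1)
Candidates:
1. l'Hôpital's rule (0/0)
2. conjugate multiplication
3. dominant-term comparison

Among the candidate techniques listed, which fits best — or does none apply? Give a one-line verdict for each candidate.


Technique: dominant-term comparison — as y grows, only the highest-degree terms matter — compare leading terms and read the limit off.
- l'Hôpital's rule (0/0) — viewed as a single quotient this runs to ∞/∞, not the 0/0 clash this candidate addresses; an at-infinity variant of the rule would resolve it, but comparing leading growth reads the answer without differentiating.
- conjugate multiplication: there is no infinity-minus-infinity radical difference to rationalize.
- dominant-term comparison: a fit — the right tool for this form.


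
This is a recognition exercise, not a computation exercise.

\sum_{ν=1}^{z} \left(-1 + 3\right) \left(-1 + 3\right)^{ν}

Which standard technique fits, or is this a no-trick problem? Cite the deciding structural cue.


Best approach: the geometric series formula — consecutive terms stand in a fixed index-free ratio — the geometric sum formula closes it.


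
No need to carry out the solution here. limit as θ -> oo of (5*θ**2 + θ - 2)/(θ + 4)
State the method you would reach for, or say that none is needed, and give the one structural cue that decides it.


Best approach: dominant-term comparison — divide by the highest power of θ present: lower-order terms vanish and the dominant ratio remains. Differentiating the expression as a single quotient would eventually settle it as well; matching dominant growth settles it immediately.


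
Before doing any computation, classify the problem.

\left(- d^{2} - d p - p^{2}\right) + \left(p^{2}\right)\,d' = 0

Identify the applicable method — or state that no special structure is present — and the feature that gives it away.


Method: the homogeneous substitution — the slope's numerator and denominator share total degree; set v = d/p and the equation drops to separable form.


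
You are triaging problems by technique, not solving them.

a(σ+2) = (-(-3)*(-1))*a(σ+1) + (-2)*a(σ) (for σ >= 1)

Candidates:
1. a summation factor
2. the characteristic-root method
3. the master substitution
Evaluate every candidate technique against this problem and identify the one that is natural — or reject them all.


Verdict: the characteristic-root method — the recurrence treats every index alike (constant coefficients, no forcing) — precisely the regime where r^σ trials close it.
- a summation factor: a summation factor telescopes one-step recursions; this one carries higher-order memory.
- the characteristic-root method: a fit — the right tool for this form.
- the master substitution — this is shift-type recursion, outside the divide-and-conquer template.


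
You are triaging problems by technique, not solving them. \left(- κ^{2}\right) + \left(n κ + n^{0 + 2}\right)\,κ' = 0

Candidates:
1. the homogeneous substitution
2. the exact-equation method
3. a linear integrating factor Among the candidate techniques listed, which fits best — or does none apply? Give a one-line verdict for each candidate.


Method: the homogeneous substitution — the slope's numerator and denominator share total degree; set v = κ/n and the equation drops to separable form. Rewriting — with the variables' roles exchanged where the shape demands it — would expose a Bernoulli structure too; the homogeneous substitution simply reads the degrees directly.
- the homogeneous substitution — applies; the problem has the shape this method handles.
- the exact-equation method — the mixed-partials test fails on this split — it is not an exact differential as presented.
- a linear integrating factor: a nonlinear term in the unknown puts this outside the integrating-factor template.


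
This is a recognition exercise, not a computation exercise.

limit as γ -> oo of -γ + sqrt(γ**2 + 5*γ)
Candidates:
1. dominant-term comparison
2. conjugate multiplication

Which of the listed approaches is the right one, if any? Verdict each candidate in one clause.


Technique: conjugate multiplication — both pieces blow up but their difference is finite; the conjugate trick rationalizes sqrt(γ**2 + 5*γ) - γ.
- dominant-term comparison — no dominant power emerges to decide the limit by degree comparison.
- conjugate multiplication: yes — fits the structure here.


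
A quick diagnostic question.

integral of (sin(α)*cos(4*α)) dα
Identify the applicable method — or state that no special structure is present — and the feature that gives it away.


Method: a trigonometric identity — apply product-to-sum to sin(α)*cos(4*α): two clean single-angle terms replace one awkward product.


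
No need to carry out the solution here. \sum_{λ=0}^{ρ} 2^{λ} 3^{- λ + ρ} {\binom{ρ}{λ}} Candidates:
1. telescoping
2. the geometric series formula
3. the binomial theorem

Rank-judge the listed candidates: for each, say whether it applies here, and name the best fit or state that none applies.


Diagnosis: the binomial theorem — terms weighting {\binom{ρ}{λ}} against matched powers of 2 and 3 reassemble into (2 + 3)^ρ by the binomial theorem.
- telescoping: neither a shifted-difference shape nor integer-spaced poles are present.
- the geometric series formula: dividing successive terms gives an index-dependent quantity, not a constant.
- the binomial theorem: applies; the problem has the shape this method handles.


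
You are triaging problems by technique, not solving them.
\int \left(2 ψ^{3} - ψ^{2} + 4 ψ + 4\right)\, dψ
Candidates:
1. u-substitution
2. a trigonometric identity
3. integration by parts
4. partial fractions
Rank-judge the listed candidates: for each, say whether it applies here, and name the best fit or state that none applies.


Method: no special technique — nothing composite, nothing rational, nothing trigonometric — each constant-multiple power of ψ integrates by the power rule alone.
- u-substitution — any workable substitution here is cosmetic — the integrand is already in directly integrable form.
- a trigonometric identity: with no trigonometric functions present, identity rewriting has no target.
- integration by parts — parts would only shuffle a directly integrable integrand.
- partial fractions — the expression is not a ratio of polynomials that decomposes further.


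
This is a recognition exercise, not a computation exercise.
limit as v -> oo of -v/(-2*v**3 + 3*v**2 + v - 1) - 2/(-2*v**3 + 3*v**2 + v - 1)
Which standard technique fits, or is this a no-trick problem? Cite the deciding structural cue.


Method: dominant-term comparison — at large v only the top-degree terms survive; compare the leading terms and the limit falls out. Viewed as a single quotient this is an ∞/∞ form — an at-infinity application of l'Hôpital's rule would also resolve it; comparing leading growth reads the answer without differentiating.


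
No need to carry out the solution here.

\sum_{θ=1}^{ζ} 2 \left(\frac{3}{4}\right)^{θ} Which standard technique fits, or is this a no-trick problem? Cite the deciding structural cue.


Method: the geometric series formula — consecutive terms stand in a fixed index-free ratio — the geometric sum formula closes it.


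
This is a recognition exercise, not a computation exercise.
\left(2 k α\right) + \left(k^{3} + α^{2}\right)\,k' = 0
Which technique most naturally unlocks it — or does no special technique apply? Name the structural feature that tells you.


Method: the exact-equation method — d/dk of 2 k α equals d/dα of k^{3} + α^{2}: the form is a total differential of one potential — integrate it exactly.


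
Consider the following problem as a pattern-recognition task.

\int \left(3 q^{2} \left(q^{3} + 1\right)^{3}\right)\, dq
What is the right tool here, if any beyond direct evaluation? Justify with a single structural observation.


Technique: u-substitution — everything non-trivial happens through the inner expression q^{3} + 1, and its derivative accounts for the remaining factor up to a constant, so set u = q^{3} + 1. Multiplying out and using the power rule would succeed as well, just with far more bookkeeping.


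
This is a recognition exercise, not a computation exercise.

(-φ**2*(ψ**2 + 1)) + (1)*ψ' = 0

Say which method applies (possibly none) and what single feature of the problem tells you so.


Method: separation of variables — a product of single-variable factors, φ**2 and ψ**2 + 1 — the textbook separable form.


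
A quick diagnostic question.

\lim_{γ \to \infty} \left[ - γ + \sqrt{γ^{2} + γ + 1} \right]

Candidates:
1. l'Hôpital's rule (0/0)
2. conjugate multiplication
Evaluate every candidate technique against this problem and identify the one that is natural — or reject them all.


Diagnosis: conjugate multiplication — \sqrt{γ^{2} + γ + 1} and γ both blow up, but their difference is tame once the conjugate rationalizes it.
- l'Hôpital's rule (0/0) — the expression is a difference driving to ∞ − ∞, not a 0/0 quotient — there is no ratio for the rule to differentiate.
- conjugate multiplication — yes, a natural case for it.


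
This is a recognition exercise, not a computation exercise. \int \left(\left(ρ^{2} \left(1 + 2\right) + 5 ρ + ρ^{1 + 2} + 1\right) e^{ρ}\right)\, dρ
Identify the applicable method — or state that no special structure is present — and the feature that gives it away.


Best approach: integration by parts — a polynomial factor (ρ^{2} \left(1 + 2\right) + 5 ρ + ρ^{1 + 2} + 1) multiplies e^{ρ}; differentiating (ρ^{2} \left(1 + 2\right) + 5 ρ + ρ^{1 + 2} + 1) lowers its degree while e^{ρ} integrates cleanly, so parts wins.


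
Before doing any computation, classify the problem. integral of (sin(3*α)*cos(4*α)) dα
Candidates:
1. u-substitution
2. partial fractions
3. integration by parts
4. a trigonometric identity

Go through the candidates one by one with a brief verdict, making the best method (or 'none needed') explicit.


Method: a trigonometric identity — split sin(3*α)*cos(4*α) with the angle-addition identities: the resulting sum integrates term by term.
- u-substitution — no subexpression of the integrand serves as a whole-integral substitution inner — individual terms may offer their own, but none carries its derivative as a factor of the full integrand; a working change of variable would have to be constructed from outside the expression.
- partial fractions — the expression is not a ratio of polynomials that decomposes further.
- integration by parts: not the fit here: there is no polynomial factor to ladder down — parts can still close the trigonometric product by recursion, though the identity rewrite is the direct route.
- a trigonometric identity — applicable, and directly so.


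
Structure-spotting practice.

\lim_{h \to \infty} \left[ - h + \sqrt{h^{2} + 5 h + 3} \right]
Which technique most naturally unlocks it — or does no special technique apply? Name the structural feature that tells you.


Diagnosis: conjugate multiplication — divergence minus divergence hides a finite answer — expose it by pairing \sqrt{h^{2} + 5 h + 3} - h with its conjugate.


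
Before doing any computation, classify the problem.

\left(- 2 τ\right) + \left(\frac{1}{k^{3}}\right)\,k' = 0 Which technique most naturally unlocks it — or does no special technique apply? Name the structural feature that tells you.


Verdict: separation of variables — solved for the derivative, the right side splits multiplicatively into a function of each variable alone — divide and integrate each side. The cross-partial test also passes here (vacuously, each side single-variable); the potential-function route would work, separation is simply more immediate.


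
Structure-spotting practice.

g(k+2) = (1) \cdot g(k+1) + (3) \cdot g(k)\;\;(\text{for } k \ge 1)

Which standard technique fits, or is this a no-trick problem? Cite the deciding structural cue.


Diagnosis: the characteristic-root method — because shifting k leaves the equation's coefficients unchanged, exponential trials reduce it to algebra.


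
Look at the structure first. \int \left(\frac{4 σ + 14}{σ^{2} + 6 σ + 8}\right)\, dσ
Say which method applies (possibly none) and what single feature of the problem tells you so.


Verdict: partial fractions — the bottom, σ^{2} + 6 σ + 8, comes apart into simple factors, and a proper rational function over split factors decomposes.


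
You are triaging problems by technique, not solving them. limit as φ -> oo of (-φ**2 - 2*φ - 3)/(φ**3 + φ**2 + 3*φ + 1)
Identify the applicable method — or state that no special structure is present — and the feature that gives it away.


Best approach: dominant-term comparison — divide through by the highest power of φ; every lower-order term dies and the dominant terms decide the limit. As a single quotient, the ∞/∞ shape would yield to repeated differentiation as well — the growth comparison gets there in one look.


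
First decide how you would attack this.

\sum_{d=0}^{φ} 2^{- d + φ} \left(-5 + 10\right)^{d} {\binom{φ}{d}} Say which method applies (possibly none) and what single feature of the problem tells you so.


Method: the binomial theorem — {\binom{φ}{d}} weighting matched powers of (-5 + 10) and 2 is the expanded form of ((-5 + 10) + 2)^φ — fold it back up.


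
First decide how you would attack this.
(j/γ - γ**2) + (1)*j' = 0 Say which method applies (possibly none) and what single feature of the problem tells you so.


Method: a linear integrating factor — the unknown enters only to the first power against a nonzero forcing term — the integrating-factor template applies directly.


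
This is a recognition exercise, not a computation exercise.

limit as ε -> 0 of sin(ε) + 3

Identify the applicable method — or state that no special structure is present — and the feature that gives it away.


Technique: no special technique — nothing blocks direct substitution at 0: plug in and finish.


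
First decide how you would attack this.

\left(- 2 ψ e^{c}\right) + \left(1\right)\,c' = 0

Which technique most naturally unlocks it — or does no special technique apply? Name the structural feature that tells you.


Technique: separation of variables — one side of the product carries the independent variable, the other the unknown — the textbook separation shape.


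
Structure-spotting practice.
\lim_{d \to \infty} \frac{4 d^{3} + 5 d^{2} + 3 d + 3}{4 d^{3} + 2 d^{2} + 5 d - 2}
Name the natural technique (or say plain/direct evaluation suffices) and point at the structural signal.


Best approach: dominant-term comparison — at large d only the top-degree terms survive; compare the leading terms and the limit falls out. Differentiating the expression as a single quotient would eventually settle it as well; matching dominant growth settles it immediately.


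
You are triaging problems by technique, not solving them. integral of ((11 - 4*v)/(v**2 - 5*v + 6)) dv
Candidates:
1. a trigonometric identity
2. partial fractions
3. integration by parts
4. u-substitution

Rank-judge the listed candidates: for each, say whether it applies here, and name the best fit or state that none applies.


Best approach: partial fractions — the bottom factors while the top stays lower-degree — split into simple fractions and integrate piece by piece.
- a trigonometric identity — no sine or cosine appears, so there is nothing for a trigonometric identity to act on.
- partial fractions: applies; the problem has the shape this method handles.
- integration by parts: there is no nonconstant-polynomial-times-kernel split with an exp, sine, cosine (degree-1 argument), or logarithm partner.
- u-substitution — no subexpression of the integrand pairs with its own derivative as a factor — individual terms may offer their own substitutions, but any change of variable covering the whole integral would have to be constructed from outside the expression.


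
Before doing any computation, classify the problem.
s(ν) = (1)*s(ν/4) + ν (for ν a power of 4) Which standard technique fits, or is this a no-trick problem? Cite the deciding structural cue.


Diagnosis: the master substitution — the argument shrinks by the factor 4, so measure the index on a logarithmic scale and the recursion becomes a shift.


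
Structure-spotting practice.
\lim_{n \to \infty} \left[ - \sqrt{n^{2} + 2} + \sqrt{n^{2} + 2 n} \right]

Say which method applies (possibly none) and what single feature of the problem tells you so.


Method: conjugate multiplication — \sqrt{n^{2} + 2 n} and \sqrt{n^{2} + 2} both blow up, but their difference is tame once the conjugate rationalizes it.


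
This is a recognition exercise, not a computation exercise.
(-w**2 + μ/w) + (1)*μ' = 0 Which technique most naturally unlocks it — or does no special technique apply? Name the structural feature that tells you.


Method: a linear integrating factor — linear in the unknown with genuine forcing: multiply through by the exponential of the integrated coefficient and the left side closes into one derivative.


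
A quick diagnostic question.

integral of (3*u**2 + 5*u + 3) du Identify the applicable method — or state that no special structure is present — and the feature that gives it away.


Diagnosis: no special technique — the integrand is a sum of constant multiples of powers of u — integrate term by term.


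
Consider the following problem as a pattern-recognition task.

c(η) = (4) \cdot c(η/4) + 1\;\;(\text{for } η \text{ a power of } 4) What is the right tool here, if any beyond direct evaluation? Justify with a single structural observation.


Technique: the master substitution — the argument contracts 4-fold per step: reindex η exponentially and solve the linear recurrence in the new index.


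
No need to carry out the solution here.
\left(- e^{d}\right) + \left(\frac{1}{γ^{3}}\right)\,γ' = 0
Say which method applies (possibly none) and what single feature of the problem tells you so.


Method: separation of variables — solved for the derivative, the right side splits multiplicatively into a function of each variable alone — divide and integrate each side. The cross-partial test also passes here (vacuously, each side single-variable); the potential-function route would work, separation is simply more immediate.


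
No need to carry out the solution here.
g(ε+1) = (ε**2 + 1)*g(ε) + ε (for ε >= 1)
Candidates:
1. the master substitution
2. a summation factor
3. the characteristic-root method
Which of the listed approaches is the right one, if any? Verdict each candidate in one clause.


Technique: a summation factor — an index-dependent multiplier ε**2 + 1 rules out characteristic roots; a summation factor converts it to a pure difference.
- the master substitution: no fixed divisor shrinks the index between calls.
- a summation factor: applies; the problem has the shape this method handles.
- the characteristic-root method — the coefficients change with the index, which the root method cannot absorb.


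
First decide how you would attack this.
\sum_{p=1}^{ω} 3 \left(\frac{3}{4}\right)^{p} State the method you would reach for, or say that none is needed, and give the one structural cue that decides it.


Best approach: the geometric series formula — each term is \frac{3}{4} times the previous one, so the geometric-series formula applies directly.


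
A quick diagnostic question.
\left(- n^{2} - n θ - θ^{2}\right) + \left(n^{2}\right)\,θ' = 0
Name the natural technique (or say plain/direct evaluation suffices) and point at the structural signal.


Technique: the homogeneous substitution — the slope is degree-zero homogeneous: the ratio substitution v = θ/n collapses it.


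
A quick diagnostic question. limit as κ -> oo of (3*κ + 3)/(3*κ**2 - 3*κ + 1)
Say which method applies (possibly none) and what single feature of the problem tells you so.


Diagnosis: dominant-term comparison — at large κ only the top-degree terms survive; compare the leading terms and the limit falls out. Viewed as a single quotient this is an ∞/∞ form — an at-infinity application of l'Hôpital's rule would also resolve it; comparing leading growth reads the answer without differentiating.


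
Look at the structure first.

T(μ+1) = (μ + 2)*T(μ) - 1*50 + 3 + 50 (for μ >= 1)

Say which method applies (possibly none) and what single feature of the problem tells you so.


Technique: a summation factor — normalize by the running product of μ + 2: the left side becomes a difference, and differences sum.


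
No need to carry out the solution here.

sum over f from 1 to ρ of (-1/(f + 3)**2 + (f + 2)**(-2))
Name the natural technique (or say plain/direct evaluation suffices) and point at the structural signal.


Diagnosis: telescoping — write out three consecutive terms and watch the interior cancel: the advanced copy one term subtracts reappears as the very next term's leading piece, pair after pair.


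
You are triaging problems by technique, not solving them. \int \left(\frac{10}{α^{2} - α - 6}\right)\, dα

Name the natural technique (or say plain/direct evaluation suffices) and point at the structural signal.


Verdict: partial fractions — the factorization of α^{2} - α - 6 is the whole battle; after it, each term is a table integral.


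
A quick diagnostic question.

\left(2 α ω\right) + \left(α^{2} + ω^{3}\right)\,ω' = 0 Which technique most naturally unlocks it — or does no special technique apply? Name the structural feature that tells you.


Technique: the exact-equation method — equality of cross partials is the green light — assemble the potential function term by term.


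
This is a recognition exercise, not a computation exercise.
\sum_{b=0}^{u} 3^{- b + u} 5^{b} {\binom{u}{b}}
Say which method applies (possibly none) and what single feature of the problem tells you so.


Technique: the binomial theorem — terms weighting {\binom{u}{b}} against matched powers of 5 and 3 reassemble into (5 + 3)^u by the binomial theorem.


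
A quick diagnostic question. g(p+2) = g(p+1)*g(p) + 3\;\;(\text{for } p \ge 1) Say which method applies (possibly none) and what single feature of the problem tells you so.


Diagnosis: no special technique — the new term depends nonlinearly on the old ones, which disqualifies every superposition-based technique.


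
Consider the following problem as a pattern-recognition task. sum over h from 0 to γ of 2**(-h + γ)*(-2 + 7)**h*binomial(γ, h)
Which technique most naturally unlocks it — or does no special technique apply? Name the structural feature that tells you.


Method: the binomial theorem — binomial(γ, h) weighting matched powers of (-2 + 7) and 2 is the expanded form of ((-2 + 7) + 2)^γ — fold it back up.


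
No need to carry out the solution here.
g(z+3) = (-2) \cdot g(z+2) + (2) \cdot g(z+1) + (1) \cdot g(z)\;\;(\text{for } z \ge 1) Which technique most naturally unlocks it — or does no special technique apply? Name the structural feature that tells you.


Method: the characteristic-root method — shift-invariance with fixed coefficients calls for exponential trials; the characteristic polynomial finds every r^z.


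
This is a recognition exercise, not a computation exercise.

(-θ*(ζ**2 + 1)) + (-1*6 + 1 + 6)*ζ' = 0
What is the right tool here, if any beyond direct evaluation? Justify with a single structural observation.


Method: separation of variables — the derivative equals a pure function of θ (namely θ) times a pure function of ζ (namely ζ**2 + 1); divide and integrate each side.


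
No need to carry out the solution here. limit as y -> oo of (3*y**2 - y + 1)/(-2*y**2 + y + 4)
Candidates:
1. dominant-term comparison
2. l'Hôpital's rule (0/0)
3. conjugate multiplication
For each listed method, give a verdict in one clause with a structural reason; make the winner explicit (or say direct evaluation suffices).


Method: dominant-term comparison — divide by the highest power of y present: lower-order terms vanish and the dominant ratio remains.
- dominant-term comparison: yes, a natural case for it.
- l'Hôpital's rule (0/0) — as a single quotient the expression runs to ∞/∞ at the limit point — an at-infinity form of the rule would apply, though the leading-growth comparison is the direct reading.
- conjugate multiplication — no divergent radical difference is present for a conjugate pair to cancel.


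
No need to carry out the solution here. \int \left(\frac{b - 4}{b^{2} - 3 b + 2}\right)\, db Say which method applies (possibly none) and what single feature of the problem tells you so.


Technique: partial fractions — the integrand is a proper rational function and its denominator b^{2} - 3 b + 2 factors into distinct pieces, so it splits into simple fractions.


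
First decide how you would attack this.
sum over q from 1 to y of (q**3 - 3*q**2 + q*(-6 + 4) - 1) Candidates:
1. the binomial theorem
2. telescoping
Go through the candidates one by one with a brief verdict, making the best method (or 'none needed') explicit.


Technique: no special technique — with only polynomial terms in q present, the classical sum-of-powers identities are all you need.
- the binomial theorem — no binomial coefficients pair up with complementary powers here.
- telescoping: neither a shifted-difference shape nor integer-spaced poles are present.


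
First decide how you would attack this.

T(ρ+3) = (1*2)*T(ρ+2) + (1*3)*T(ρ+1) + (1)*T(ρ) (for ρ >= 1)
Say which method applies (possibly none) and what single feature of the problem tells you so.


Method: the characteristic-root method — constant coefficients and linearity mean the ansatz r^ρ reduces it to solving the characteristic polynomial.
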